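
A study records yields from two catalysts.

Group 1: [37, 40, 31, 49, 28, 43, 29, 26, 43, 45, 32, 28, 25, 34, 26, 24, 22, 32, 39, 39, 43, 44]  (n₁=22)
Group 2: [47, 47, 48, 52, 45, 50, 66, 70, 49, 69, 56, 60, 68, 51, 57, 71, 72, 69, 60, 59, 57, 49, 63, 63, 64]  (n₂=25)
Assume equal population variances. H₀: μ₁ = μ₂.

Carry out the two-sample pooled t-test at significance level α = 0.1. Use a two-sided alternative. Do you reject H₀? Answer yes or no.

reject H₀: yes

x̄₁=34.500, s₁=8.004, n₁=22
x̄₂=58.480, s₂=8.737, n₂=25
s_p² = [21·8.004² + 24·8.737²]/45 = 70.6164
SE = √(s_p²·(1/22+1/25)) = 2.4565
t = (34.500−58.480)/2.4565 = -9.7618
df = 45
p-value (two-sided) = 0.00000
At α=0.1: p < α → reject H₀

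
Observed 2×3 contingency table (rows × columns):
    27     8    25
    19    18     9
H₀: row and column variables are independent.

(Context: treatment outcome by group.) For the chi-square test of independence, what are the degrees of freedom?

degrees of freedom = 2

df = (r−1)(c−1) = (2−1)·(3−1) = 2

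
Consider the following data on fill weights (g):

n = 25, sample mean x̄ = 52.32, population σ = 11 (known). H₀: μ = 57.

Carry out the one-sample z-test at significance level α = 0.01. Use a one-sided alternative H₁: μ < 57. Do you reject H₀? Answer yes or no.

reject H₀: no

SE = σ/√n = 11/√25 = 2.2000
z = (x̄−μ₀)/SE = (52.32−57)/2.2000 = -2.1273
p-value (one-sided, H₁ less) = 0.01670
At α=0.01: p ≥ α → fail to reject H₀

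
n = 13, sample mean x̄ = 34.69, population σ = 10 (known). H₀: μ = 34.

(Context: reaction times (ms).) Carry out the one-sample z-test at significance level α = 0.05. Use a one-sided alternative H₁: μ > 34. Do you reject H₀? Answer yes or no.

SE = σ/√n = 10/√13 = 2.7735
z = (x̄−μ₀)/SE = (34.69−34)/2.7735 = 0.2488
p-value (one-sided, H₁ greater) = 0.40176
At α=0.05: p ≥ α → fail to reject H₀

reject H₀: no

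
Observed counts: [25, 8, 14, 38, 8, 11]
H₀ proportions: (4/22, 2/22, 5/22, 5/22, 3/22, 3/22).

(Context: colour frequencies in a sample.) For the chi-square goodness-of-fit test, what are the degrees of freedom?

df = k − 1 = 6 − 1 = 5

degrees of freedom = 5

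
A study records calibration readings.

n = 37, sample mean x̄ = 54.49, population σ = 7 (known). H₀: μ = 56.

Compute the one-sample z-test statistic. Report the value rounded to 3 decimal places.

SE = σ/√n = 7/√37 = 1.1508
z = (x̄−μ₀)/SE = (54.49−56)/1.1508 = -1.3121

test statistic = -1.312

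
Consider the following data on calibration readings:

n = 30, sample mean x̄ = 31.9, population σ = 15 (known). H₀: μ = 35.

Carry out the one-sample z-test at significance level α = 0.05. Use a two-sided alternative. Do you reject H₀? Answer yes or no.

reject H₀: no

SE = σ/√n = 15/√30 = 2.7386
z = (x̄−μ₀)/SE = (31.9−35)/2.7386 = -1.1320
p-value (two-sided) = 0.25765
At α=0.05: p ≥ α → fail to reject H₀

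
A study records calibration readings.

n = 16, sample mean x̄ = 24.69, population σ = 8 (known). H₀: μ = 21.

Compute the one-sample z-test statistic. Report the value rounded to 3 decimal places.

test statistic = 1.845

SE = σ/√n = 8/√16 = 2.0000
z = (x̄−μ₀)/SE = (24.69−21)/2.0000 = 1.8450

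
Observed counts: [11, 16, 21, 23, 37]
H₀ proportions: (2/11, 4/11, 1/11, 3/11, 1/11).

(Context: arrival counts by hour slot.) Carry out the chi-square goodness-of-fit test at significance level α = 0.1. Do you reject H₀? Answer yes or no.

n = 108; E_i = n·p_i = [19.64, 39.27, 9.82, 29.45, 9.82]
χ² = (11−19.64)²/19.64 + (16−39.27)²/39.27 + (21−9.82)²/9.82 + (23−29.45)²/29.45 + (37−9.82)²/9.82 = 106.9923
df = 4
p-value (upper-tail) = 0.00000
At α=0.1: p < α → reject H₀

reject H₀: yes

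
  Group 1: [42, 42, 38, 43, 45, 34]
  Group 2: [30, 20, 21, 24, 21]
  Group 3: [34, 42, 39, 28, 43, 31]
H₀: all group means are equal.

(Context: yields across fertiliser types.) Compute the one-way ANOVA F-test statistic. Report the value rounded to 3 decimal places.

Group means [40.67, 23.20, 36.17], grand mean 33.941
SSB = Σnᵢ(x̄ᵢ−x̄)² = 877.975; SSW = ΣΣ(x−x̄ᵢ)² = 332.967
MSB = 877.975/2 = 438.9873; MSW = 332.967/14 = 23.7833
F = MSB/MSW = 18.4578
df = (2, 14)

test statistic = 18.458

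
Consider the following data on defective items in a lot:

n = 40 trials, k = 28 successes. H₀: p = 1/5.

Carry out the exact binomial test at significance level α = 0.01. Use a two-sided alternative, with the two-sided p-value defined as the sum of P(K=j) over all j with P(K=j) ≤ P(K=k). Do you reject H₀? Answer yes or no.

reject H₀: yes

Exact binomial: n=40, k=28, p₀=1/5=0.2000
P(X=j) = C(n,j)·p₀^j·(1−p₀)^(n−j); p = Σ P(X=j) over j with P(X=j) ≤ P(X=28)
p-value (two-sided) = 0.00000
At α=0.01: p < α → reject H₀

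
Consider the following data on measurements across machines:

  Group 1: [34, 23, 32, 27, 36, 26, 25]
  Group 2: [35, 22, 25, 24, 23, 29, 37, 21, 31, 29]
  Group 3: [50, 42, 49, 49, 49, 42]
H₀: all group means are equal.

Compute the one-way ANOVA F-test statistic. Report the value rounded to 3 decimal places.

Group means [29.00, 27.60, 46.83], grand mean 33.043
SSB = Σnᵢ(x̄ᵢ−x̄)² = 1551.723; SSW = ΣΣ(x−x̄ᵢ)² = 493.233
MSB = 1551.723/2 = 775.8616; MSW = 493.233/20 = 24.6617
F = MSB/MSW = 31.4602
df = (2, 20)

test statistic = 31.460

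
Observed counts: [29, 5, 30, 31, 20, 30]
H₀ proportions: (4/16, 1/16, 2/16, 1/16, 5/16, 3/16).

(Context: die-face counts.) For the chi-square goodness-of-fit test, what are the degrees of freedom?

degrees of freedom = 5

df = k − 1 = 6 − 1 = 5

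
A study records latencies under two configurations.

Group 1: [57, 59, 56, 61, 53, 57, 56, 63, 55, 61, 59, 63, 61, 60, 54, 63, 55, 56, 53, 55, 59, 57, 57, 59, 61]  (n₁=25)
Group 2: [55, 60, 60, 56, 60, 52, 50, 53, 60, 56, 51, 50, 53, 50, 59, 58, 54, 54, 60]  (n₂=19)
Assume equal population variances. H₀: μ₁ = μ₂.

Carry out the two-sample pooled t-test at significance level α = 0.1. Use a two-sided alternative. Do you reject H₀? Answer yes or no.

reject H₀: yes

x̄₁=58.000, s₁=3.082, n₁=25
x̄₂=55.316, s₂=3.801, n₂=19
s_p² = [24·3.082² + 18·3.801²]/42 = 11.6216
SE = √(s_p²·(1/25+1/19)) = 1.0376
t = (58.000−55.316)/1.0376 = 2.5871
df = 42
p-value (two-sided) = 0.01323
At α=0.1: p < α → reject H₀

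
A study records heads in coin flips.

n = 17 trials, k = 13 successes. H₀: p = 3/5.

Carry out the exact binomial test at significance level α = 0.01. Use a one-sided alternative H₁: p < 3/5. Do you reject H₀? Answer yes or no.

reject H₀: no

Exact binomial: n=17, k=13, p₀=3/5=0.6000
P(X≤13) from Σ C(n,i)·p₀^i·(1−p₀)^(n−i)
p-value (one-sided, H₁ less) = 0.95358
At α=0.01: p ≥ α → fail to reject H₀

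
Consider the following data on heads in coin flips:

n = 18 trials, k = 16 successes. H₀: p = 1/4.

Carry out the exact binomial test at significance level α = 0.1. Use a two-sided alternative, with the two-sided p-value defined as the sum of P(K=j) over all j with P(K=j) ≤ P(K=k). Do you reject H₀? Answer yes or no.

reject H₀: yes

Exact binomial: n=18, k=16, p₀=1/4=0.2500
P(X=j) = C(n,j)·p₀^j·(1−p₀)^(n−j); p = Σ P(X=j) over j with P(X=j) ≤ P(X=16)
p-value (two-sided) = 0.00000
At α=0.1: p < α → reject H₀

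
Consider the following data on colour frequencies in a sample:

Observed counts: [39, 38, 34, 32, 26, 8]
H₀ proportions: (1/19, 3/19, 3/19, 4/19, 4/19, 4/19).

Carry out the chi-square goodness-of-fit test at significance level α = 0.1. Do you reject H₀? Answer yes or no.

n = 177; E_i = n·p_i = [9.32, 27.95, 27.95, 37.26, 37.26, 37.26]
χ² = (39−9.32)²/9.32 + (38−27.95)²/27.95 + (34−27.95)²/27.95 + (32−37.26)²/37.26 + (26−37.26)²/37.26 + (8−37.26)²/37.26 = 126.6422
df = 5
p-value (upper-tail) = 0.00000
At α=0.1: p < α → reject H₀

reject H₀: yes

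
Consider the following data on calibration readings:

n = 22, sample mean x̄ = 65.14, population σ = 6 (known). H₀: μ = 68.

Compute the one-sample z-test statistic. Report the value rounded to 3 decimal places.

SE = σ/√n = 6/√22 = 1.2792
z = (x̄−μ₀)/SE = (65.14−68)/1.2792 = -2.2358

test statistic = -2.236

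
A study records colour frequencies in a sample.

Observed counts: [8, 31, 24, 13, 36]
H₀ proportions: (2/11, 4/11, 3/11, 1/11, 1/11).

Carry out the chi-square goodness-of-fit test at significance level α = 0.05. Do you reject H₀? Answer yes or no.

n = 112; E_i = n·p_i = [20.36, 40.73, 30.55, 10.18, 10.18]
χ² = (8−20.36)²/20.36 + (31−40.73)²/40.73 + (24−30.55)²/30.55 + (13−10.18)²/10.18 + (36−10.18)²/10.18 = 77.4799
df = 4
p-value (upper-tail) = 0.00000
At α=0.05: p < α → reject H₀

reject H₀: yes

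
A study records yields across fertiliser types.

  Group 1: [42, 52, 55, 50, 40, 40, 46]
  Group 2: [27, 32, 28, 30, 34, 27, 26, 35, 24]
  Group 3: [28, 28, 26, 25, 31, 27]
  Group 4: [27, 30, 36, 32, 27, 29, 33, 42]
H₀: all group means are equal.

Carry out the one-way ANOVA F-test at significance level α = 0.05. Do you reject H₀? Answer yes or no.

Group means [46.43, 29.22, 27.50, 32.00], grand mean 33.633
SSB = Σnᵢ(x̄ᵢ−x̄)² = 1568.197; SSW = ΣΣ(x−x̄ᵢ)² = 534.770
MSB = 1568.197/3 = 522.7323; MSW = 534.770/26 = 20.5681
F = MSB/MSW = 25.4147
df = (3, 26)
p-value (upper-tail) = 0.00000
At α=0.05: p < α → reject H₀

reject H₀: yes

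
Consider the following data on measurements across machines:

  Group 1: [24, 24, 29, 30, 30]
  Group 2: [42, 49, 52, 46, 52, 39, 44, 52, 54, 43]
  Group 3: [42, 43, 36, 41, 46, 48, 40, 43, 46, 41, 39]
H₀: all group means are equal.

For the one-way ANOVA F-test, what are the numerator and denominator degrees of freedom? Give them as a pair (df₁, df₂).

degrees of freedom = [2, 23]

k = 3 groups, N = 26 total
df = (k−1, N−k) = (3−1, 26−3) = (2, 23)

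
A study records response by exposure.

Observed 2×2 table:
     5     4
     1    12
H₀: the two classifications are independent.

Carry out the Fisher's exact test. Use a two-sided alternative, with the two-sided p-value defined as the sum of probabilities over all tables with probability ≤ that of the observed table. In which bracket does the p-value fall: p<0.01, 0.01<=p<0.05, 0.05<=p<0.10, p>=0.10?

p-value bracket: 0.01<=p<0.05

Margins: r₁=9, r₂=13, c₁=6, c₂=16, n=22
p_obs = C(9,5)·C(13,1)/C(22,6); sum pmf over tables with pmf ≤ p_obs
p-value (two-sided) = 0.02308
→ bracket: 0.01<=p<0.05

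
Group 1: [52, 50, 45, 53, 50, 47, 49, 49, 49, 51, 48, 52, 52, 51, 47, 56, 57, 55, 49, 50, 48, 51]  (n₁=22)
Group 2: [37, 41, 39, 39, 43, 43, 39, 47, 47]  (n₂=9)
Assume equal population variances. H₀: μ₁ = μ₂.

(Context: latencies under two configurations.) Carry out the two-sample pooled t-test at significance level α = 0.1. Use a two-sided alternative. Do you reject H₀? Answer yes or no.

x̄₁=50.500, s₁=2.956, n₁=22
x̄₂=41.667, s₂=3.606, n₂=9
s_p² = [21·2.956² + 8·3.606²]/29 = 9.9138
SE = √(s_p²·(1/22+1/9)) = 1.2459
t = (50.500−41.667)/1.2459 = 7.0902
df = 29
p-value (two-sided) = 0.00000
At α=0.1: p < α → reject H₀

reject H₀: yes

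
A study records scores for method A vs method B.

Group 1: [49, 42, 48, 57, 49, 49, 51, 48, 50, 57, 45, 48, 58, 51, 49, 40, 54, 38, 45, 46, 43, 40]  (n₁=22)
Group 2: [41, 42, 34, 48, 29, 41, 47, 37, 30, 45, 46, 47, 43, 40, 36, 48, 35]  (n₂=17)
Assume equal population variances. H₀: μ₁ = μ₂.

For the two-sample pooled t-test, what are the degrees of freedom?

degrees of freedom = 37

df = n₁ + n₂ − 2 = 22 + 17 − 2 = 37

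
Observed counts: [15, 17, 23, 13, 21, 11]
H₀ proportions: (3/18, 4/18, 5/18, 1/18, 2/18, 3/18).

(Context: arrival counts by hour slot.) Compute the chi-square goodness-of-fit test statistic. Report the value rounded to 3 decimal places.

test statistic = 22.919

n = 100; E_i = n·p_i = [16.67, 22.22, 27.78, 5.56, 11.11, 16.67]
χ² = (15−16.67)²/16.67 + (17−22.22)²/22.22 + (23−27.78)²/27.78 + (13−5.56)²/5.56 + (21−11.11)²/11.11 + (11−16.67)²/16.67 = 22.9190
df = 5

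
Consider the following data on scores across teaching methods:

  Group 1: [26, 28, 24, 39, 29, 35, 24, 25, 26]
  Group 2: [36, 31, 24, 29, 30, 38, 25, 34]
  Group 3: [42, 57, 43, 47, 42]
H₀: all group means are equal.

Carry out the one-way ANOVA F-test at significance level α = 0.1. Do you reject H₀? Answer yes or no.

reject H₀: yes

Group means [28.44, 30.88, 46.20], grand mean 33.364
SSB = Σnᵢ(x̄ᵢ−x̄)² = 1091.194; SSW = ΣΣ(x−x̄ᵢ)² = 553.897
MSB = 1091.194/2 = 545.5968; MSW = 553.897/19 = 29.1525
F = MSB/MSW = 18.7153
df = (2, 19)
p-value (upper-tail) = 0.00003
At α=0.1: p < α → reject H₀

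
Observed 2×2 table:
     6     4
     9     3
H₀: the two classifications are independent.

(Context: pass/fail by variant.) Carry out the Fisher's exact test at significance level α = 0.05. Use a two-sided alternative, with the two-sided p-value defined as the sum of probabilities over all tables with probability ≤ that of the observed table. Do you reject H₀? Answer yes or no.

Margins: r₁=10, r₂=12, c₁=15, c₂=7, n=22
p_obs = C(10,6)·C(12,9)/C(22,15); sum pmf over tables with pmf ≤ p_obs
p-value (two-sided) = 0.65170
At α=0.05: p ≥ α → fail to reject H₀

reject H₀: no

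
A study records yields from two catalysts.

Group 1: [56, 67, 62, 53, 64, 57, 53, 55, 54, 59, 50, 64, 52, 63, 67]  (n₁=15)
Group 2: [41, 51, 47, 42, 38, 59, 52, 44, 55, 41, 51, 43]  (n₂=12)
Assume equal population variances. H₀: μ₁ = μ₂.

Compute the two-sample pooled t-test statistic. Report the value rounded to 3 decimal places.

test statistic = 4.848

x̄₁=58.400, s₁=5.692, n₁=15
x̄₂=47.000, s₂=6.523, n₂=12
s_p² = [14·5.692² + 11·6.523²]/25 = 36.8640
SE = √(s_p²·(1/15+1/12)) = 2.3515
t = (58.400−47.000)/2.3515 = 4.8479
df = 25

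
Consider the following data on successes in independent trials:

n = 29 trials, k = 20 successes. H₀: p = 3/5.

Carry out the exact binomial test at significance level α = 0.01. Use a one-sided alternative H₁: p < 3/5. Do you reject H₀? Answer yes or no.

Exact binomial: n=29, k=20, p₀=3/5=0.6000
P(X≤20) from Σ C(n,i)·p₀^i·(1−p₀)^(n−i)
p-value (one-sided, H₁ less) = 0.88131
At α=0.01: p ≥ α → fail to reject H₀

reject H₀: no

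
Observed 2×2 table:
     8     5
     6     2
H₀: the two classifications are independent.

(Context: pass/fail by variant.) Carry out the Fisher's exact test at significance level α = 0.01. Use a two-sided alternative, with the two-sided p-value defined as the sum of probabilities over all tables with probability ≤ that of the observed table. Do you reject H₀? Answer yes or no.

Margins: r₁=13, r₂=8, c₁=14, c₂=7, n=21
p_obs = C(13,8)·C(8,6)/C(21,14); sum pmf over tables with pmf ≤ p_obs
p-value (two-sided) = 0.65566
At α=0.01: p ≥ α → fail to reject H₀

reject H₀: no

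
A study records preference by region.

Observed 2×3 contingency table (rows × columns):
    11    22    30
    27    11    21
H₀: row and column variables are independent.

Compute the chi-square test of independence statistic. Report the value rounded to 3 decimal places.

test statistic = 11.873

Row totals [63, 59], col totals [38, 33, 51], n=122
χ² = (11−19.62)²/19.62 + (22−17.04)²/17.04 + (30−26.34)²/26.34 + (27−18.38)²/18.38 + (11−15.96)²/15.96 + (21−24.66)²/24.66 = 11.8734
df = 2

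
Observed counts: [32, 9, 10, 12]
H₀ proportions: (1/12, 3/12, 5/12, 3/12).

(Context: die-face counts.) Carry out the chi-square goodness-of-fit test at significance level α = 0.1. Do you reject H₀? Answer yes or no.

n = 63; E_i = n·p_i = [5.25, 15.75, 26.25, 15.75]
χ² = (32−5.25)²/5.25 + (9−15.75)²/15.75 + (10−26.25)²/26.25 + (12−15.75)²/15.75 = 150.1429
df = 3
p-value (upper-tail) = 0.00000
At α=0.1: p < α → reject H₀

reject H₀: yes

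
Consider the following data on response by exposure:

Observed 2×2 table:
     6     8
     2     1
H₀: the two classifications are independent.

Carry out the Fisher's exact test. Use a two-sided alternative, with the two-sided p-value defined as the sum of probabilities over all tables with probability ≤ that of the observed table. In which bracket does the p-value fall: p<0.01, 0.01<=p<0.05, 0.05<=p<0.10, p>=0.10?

p-value bracket: p>=0.10

Margins: r₁=14, r₂=3, c₁=8, c₂=9, n=17
p_obs = C(14,6)·C(3,2)/C(17,8); sum pmf over tables with pmf ≤ p_obs
p-value (two-sided) = 0.57647
→ bracket: p>=0.10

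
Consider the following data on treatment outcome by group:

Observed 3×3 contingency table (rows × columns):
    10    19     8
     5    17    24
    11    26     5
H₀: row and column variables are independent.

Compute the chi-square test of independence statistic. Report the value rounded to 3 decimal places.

test statistic = 19.403

Row totals [37, 46, 42], col totals [26, 62, 37], n=125
χ² = (10−7.70)²/7.70 + (19−18.35)²/18.35 + (8−10.95)²/10.95 + (5−9.57)²/9.57 + (17−22.82)²/22.82 + (24−13.62)²/13.62 + (11−8.74)²/8.74 + (26−20.83)²/20.83 + (5−12.43)²/12.43 = 19.4027
df = 4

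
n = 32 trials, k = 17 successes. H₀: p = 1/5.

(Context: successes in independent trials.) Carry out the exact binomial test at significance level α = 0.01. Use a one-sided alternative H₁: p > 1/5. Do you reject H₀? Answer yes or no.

reject H₀: yes

Exact binomial: n=32, k=17, p₀=1/5=0.2000
P(X≥17) from Σ C(n,i)·p₀^i·(1−p₀)^(n−i)
p-value (one-sided, H₁ greater) = 0.00003
At α=0.01: p < α → reject H₀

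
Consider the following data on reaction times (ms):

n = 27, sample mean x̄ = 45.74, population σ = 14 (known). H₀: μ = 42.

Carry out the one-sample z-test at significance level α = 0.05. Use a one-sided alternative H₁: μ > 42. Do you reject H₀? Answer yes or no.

reject H₀: no

SE = σ/√n = 14/√27 = 2.6943
z = (x̄−μ₀)/SE = (45.74−42)/2.6943 = 1.3881
p-value (one-sided, H₁ greater) = 0.08255
At α=0.05: p ≥ α → fail to reject H₀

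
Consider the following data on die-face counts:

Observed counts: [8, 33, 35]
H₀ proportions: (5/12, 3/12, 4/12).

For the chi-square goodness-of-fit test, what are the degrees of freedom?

df = k − 1 = 3 − 1 = 2

degrees of freedom = 2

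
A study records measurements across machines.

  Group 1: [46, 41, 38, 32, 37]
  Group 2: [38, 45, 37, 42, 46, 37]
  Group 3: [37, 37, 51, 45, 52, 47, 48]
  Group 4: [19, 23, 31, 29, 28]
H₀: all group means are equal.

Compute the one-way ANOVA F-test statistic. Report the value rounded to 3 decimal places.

test statistic = 14.086

Group means [38.80, 40.83, 45.29, 26.00], grand mean 38.522
SSB = Σnᵢ(x̄ᵢ−x̄)² = 1136.677; SSW = ΣΣ(x−x̄ᵢ)² = 511.062
MSB = 1136.677/3 = 378.8924; MSW = 511.062/19 = 26.8980
F = MSB/MSW = 14.0863
df = (3, 19)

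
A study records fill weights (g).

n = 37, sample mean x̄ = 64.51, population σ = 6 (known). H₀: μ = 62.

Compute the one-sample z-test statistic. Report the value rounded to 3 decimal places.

SE = σ/√n = 6/√37 = 0.9864
z = (x̄−μ₀)/SE = (64.51−62)/0.9864 = 2.5446

test statistic = 2.545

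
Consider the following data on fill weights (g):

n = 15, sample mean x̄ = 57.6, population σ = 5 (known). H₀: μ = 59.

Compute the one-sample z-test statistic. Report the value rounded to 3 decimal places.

SE = σ/√n = 5/√15 = 1.2910
z = (x̄−μ₀)/SE = (57.6−59)/1.2910 = -1.0844

test statistic = -1.084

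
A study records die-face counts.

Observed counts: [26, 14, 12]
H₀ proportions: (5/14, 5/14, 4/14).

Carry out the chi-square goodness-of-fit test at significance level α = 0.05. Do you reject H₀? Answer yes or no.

n = 52; E_i = n·p_i = [18.57, 18.57, 14.86]
χ² = (26−18.57)²/18.57 + (14−18.57)²/18.57 + (12−14.86)²/14.86 = 4.6462
df = 2
p-value (upper-tail) = 0.09797
At α=0.05: p ≥ α → fail to reject H₀

reject H₀: no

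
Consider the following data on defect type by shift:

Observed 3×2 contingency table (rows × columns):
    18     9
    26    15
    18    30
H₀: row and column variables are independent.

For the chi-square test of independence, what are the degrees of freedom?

degrees of freedom = 2

df = (r−1)(c−1) = (3−1)·(2−1) = 2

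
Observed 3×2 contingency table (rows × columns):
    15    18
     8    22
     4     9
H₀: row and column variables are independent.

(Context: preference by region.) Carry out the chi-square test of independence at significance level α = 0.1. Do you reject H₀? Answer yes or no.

Row totals [33, 30, 13], col totals [27, 49], n=76
χ² = (15−11.72)²/11.72 + (18−21.28)²/21.28 + (8−10.66)²/10.66 + (22−19.34)²/19.34 + (4−4.62)²/4.62 + (9−8.38)²/8.38 = 2.5766
df = 2
p-value (upper-tail) = 0.27574
At α=0.1: p ≥ α → fail to reject H₀

reject H₀: no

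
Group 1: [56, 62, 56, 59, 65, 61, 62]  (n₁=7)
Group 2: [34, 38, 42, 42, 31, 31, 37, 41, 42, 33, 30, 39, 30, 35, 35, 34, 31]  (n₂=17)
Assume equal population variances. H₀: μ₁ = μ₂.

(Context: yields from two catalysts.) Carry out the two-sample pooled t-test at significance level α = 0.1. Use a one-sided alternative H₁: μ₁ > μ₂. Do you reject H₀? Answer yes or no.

x̄₁=60.143, s₁=3.338, n₁=7
x̄₂=35.588, s₂=4.403, n₂=17
s_p² = [6·3.338² + 16·4.403²]/22 = 17.1352
SE = √(s_p²·(1/7+1/17)) = 1.8590
t = (60.143−35.588)/1.8590 = 13.2086
df = 22
p-value (one-sided, H₁ greater) = 0.00000
At α=0.1: p < α → reject H₀

reject H₀: yes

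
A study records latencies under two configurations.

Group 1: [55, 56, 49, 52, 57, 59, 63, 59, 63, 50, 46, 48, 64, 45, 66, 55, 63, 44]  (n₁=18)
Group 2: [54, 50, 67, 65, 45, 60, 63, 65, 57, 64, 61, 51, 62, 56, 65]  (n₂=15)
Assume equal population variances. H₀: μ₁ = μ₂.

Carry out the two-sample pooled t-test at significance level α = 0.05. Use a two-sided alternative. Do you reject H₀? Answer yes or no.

x̄₁=55.222, s₁=7.076, n₁=18
x̄₂=59.000, s₂=6.579, n₂=15
s_p² = [17·7.076² + 14·6.579²]/31 = 47.0036
SE = √(s_p²·(1/18+1/15)) = 2.3968
t = (55.222−59.000)/2.3968 = -1.5761
df = 31
p-value (two-sided) = 0.12514
At α=0.05: p ≥ α → fail to reject H₀

reject H₀: no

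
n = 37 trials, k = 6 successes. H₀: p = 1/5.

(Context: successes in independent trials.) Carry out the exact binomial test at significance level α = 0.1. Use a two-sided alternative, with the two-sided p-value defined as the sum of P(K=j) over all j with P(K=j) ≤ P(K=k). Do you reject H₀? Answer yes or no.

reject H₀: no

Exact binomial: n=37, k=6, p₀=1/5=0.2000
P(X=j) = C(n,j)·p₀^j·(1−p₀)^(n−j); p = Σ P(X=j) over j with P(X=j) ≤ P(X=6)
p-value (two-sided) = 0.68392
At α=0.1: p ≥ α → fail to reject H₀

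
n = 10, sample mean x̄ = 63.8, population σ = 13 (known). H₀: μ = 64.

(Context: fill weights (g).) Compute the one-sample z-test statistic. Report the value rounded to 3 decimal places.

test statistic = -0.049

SE = σ/√n = 13/√10 = 4.1110
z = (x̄−μ₀)/SE = (63.8−64)/4.1110 = -0.0487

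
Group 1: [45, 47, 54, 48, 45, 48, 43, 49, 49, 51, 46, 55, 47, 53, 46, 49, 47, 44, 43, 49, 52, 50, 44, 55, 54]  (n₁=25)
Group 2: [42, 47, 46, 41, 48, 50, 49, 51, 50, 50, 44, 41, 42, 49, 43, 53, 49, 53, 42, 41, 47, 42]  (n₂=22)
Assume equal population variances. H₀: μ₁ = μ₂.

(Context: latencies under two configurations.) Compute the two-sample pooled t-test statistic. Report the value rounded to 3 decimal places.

x̄₁=48.520, s₁=3.721, n₁=25
x̄₂=46.364, s₂=4.100, n₂=22
s_p² = [24·3.721² + 21·4.100²]/45 = 15.2296
SE = √(s_p²·(1/25+1/22)) = 1.1408
t = (48.520−46.364)/1.1408 = 1.8902
df = 45

test statistic = 1.890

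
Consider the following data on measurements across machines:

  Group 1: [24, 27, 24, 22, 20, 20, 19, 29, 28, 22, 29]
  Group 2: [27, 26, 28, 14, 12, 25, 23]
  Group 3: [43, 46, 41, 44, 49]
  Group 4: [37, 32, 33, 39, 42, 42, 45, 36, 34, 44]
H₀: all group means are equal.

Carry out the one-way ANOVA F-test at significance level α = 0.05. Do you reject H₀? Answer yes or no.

reject H₀: yes

Group means [24.00, 22.14, 44.60, 38.40], grand mean 31.091
SSB = Σnᵢ(x̄ᵢ−x̄)² = 2560.270; SSW = ΣΣ(x−x̄ᵢ)² = 626.457
MSB = 2560.270/3 = 853.4234; MSW = 626.457/29 = 21.6020
F = MSB/MSW = 39.5067
df = (3, 29)
p-value (upper-tail) = 0.00000
At α=0.05: p < α → reject H₀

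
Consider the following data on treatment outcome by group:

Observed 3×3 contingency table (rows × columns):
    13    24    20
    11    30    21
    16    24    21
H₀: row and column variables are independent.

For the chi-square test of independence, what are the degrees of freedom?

degrees of freedom = 4

df = (r−1)(c−1) = (3−1)·(3−1) = 4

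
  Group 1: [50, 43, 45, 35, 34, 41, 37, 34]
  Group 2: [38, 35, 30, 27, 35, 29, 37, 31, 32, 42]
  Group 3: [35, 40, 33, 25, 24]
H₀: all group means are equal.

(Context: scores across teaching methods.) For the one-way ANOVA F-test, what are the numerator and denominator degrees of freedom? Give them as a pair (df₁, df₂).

k = 3 groups, N = 23 total
df = (k−1, N−k) = (3−1, 23−3) = (2, 20)

degrees of freedom = [2, 20]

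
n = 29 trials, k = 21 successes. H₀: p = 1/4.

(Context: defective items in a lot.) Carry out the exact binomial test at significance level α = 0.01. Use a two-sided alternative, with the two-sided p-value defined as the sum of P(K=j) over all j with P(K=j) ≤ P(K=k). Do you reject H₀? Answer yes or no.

reject H₀: yes

Exact binomial: n=29, k=21, p₀=1/4=0.2500
P(X=j) = C(n,j)·p₀^j·(1−p₀)^(n−j); p = Σ P(X=j) over j with P(X=j) ≤ P(X=21)
p-value (two-sided) = 0.00000
At α=0.01: p < α → reject H₀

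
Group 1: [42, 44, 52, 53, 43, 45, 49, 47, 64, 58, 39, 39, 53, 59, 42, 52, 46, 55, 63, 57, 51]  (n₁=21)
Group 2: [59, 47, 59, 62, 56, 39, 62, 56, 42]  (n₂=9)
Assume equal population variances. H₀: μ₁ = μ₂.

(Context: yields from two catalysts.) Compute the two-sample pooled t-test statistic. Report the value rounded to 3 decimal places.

test statistic = -1.093

x̄₁=50.143, s₁=7.472, n₁=21
x̄₂=53.556, s₂=8.676, n₂=9
s_p² = [20·7.472² + 8·8.676²]/28 = 61.3855
SE = √(s_p²·(1/21+1/9)) = 3.1215
t = (50.143−53.556)/3.1215 = -1.0933
df = 28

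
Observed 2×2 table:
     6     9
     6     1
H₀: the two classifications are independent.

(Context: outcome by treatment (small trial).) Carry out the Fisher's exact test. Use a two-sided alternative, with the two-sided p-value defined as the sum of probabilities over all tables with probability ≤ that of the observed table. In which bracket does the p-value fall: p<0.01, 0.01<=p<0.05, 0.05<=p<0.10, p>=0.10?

Margins: r₁=15, r₂=7, c₁=12, c₂=10, n=22
p_obs = C(15,6)·C(7,6)/C(22,12); sum pmf over tables with pmf ≤ p_obs
p-value (two-sided) = 0.07430
→ bracket: 0.05<=p<0.10

p-value bracket: 0.05<=p<0.10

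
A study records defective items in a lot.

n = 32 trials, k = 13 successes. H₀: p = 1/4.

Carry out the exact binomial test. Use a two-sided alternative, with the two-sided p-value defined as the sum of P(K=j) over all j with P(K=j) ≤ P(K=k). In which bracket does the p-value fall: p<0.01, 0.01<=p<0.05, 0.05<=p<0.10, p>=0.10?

Exact binomial: n=32, k=13, p₀=1/4=0.2500
P(X=j) = C(n,j)·p₀^j·(1−p₀)^(n−j); p = Σ P(X=j) over j with P(X=j) ≤ P(X=13)
p-value (two-sided) = 0.06291
→ bracket: 0.05<=p<0.10

p-value bracket: 0.05<=p<0.10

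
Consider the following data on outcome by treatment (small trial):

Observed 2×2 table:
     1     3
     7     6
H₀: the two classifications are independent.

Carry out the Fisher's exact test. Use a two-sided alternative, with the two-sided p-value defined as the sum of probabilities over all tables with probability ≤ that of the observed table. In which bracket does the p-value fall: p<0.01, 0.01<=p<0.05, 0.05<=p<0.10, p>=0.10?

Margins: r₁=4, r₂=13, c₁=8, c₂=9, n=17
p_obs = C(4,1)·C(13,7)/C(17,8); sum pmf over tables with pmf ≤ p_obs
p-value (two-sided) = 0.57647
→ bracket: p>=0.10

p-value bracket: p>=0.10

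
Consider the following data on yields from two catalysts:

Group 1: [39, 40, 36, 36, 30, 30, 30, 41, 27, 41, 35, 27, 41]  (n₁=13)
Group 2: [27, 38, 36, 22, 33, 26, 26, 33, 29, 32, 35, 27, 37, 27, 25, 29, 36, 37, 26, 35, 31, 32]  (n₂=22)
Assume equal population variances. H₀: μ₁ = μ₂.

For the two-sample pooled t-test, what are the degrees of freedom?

degrees of freedom = 33

df = n₁ + n₂ − 2 = 13 + 22 − 2 = 33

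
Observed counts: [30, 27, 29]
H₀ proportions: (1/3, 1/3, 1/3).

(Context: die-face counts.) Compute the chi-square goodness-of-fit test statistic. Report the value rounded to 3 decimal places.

test statistic = 0.163

n = 86; E_i = n·p_i = [28.67, 28.67, 28.67]
χ² = (30−28.67)²/28.67 + (27−28.67)²/28.67 + (29−28.67)²/28.67 = 0.1628
df = 2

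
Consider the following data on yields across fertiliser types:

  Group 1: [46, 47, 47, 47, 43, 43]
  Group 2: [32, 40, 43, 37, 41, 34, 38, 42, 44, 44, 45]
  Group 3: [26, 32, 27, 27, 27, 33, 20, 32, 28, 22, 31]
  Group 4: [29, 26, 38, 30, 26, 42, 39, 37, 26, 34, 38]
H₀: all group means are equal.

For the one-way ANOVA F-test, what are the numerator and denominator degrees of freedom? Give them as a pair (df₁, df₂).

degrees of freedom = [3, 35]

k = 4 groups, N = 39 total
df = (k−1, N−k) = (4−1, 39−4) = (3, 35)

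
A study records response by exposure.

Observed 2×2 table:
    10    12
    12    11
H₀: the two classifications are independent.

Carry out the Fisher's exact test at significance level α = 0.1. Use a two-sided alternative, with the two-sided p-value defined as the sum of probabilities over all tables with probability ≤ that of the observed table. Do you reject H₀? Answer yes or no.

Margins: r₁=22, r₂=23, c₁=22, c₂=23, n=45
p_obs = C(22,10)·C(23,12)/C(45,22); sum pmf over tables with pmf ≤ p_obs
p-value (two-sided) = 0.76831
At α=0.1: p ≥ α → fail to reject H₀

reject H₀: no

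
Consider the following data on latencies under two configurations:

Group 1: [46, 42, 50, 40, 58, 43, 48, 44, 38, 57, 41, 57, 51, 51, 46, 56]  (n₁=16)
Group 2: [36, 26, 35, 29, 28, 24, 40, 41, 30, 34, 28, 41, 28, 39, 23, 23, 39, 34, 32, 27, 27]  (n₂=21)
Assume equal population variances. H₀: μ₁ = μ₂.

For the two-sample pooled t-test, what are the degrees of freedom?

degrees of freedom = 35

df = n₁ + n₂ − 2 = 16 + 21 − 2 = 35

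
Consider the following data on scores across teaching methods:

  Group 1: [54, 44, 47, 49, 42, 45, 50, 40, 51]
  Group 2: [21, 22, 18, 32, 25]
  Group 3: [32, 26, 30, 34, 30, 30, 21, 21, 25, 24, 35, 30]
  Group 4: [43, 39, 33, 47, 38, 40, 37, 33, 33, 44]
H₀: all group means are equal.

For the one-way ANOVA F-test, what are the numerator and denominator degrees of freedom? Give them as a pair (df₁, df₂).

degrees of freedom = [3, 32]

k = 4 groups, N = 36 total
df = (k−1, N−k) = (4−1, 36−4) = (3, 32)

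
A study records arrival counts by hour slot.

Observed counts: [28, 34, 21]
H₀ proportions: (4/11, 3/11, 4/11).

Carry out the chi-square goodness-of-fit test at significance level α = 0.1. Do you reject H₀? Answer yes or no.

n = 83; E_i = n·p_i = [30.18, 22.64, 30.18]
χ² = (28−30.18)²/30.18 + (34−22.64)²/22.64 + (21−30.18)²/30.18 = 8.6556
df = 2
p-value (upper-tail) = 0.01320
At α=0.1: p < α → reject H₀

reject H₀: yes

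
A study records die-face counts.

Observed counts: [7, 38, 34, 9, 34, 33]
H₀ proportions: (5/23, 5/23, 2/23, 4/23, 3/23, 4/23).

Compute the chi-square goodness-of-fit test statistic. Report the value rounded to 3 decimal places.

test statistic = 75.658

n = 155; E_i = n·p_i = [33.70, 33.70, 13.48, 26.96, 20.22, 26.96]
χ² = (7−33.70)²/33.70 + (38−33.70)²/33.70 + (34−13.48)²/13.48 + (9−26.96)²/26.96 + (34−20.22)²/20.22 + (33−26.96)²/26.96 = 75.6578
df = 5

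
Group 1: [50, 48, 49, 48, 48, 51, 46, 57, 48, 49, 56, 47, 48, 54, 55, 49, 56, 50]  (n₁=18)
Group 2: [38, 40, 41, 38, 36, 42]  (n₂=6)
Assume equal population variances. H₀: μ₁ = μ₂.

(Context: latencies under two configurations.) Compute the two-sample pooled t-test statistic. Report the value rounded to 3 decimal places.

x̄₁=50.500, s₁=3.485, n₁=18
x̄₂=39.167, s₂=2.229, n₂=6
s_p² = [17·3.485² + 5·2.229²]/22 = 10.5152
SE = √(s_p²·(1/18+1/6)) = 1.5286
t = (50.500−39.167)/1.5286 = 7.4141
df = 22

test statistic = 7.414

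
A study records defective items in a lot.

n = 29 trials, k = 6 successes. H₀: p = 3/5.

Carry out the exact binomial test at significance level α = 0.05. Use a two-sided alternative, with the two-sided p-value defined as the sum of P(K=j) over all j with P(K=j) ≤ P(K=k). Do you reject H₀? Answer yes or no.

reject H₀: yes

Exact binomial: n=29, k=6, p₀=3/5=0.6000
P(X=j) = C(n,j)·p₀^j·(1−p₀)^(n−j); p = Σ P(X=j) over j with P(X=j) ≤ P(X=6)
p-value (two-sided) = 0.00003
At α=0.05: p < α → reject H₀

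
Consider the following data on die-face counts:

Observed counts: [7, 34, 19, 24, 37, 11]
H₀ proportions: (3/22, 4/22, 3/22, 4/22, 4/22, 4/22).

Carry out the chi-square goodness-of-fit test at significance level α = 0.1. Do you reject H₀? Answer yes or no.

reject H₀: yes

n = 132; E_i = n·p_i = [18.00, 24.00, 18.00, 24.00, 24.00, 24.00]
χ² = (7−18.00)²/18.00 + (34−24.00)²/24.00 + (19−18.00)²/18.00 + (24−24.00)²/24.00 + (37−24.00)²/24.00 + (11−24.00)²/24.00 = 25.0278
df = 5
p-value (upper-tail) = 0.00014
At α=0.1: p < α → reject H₀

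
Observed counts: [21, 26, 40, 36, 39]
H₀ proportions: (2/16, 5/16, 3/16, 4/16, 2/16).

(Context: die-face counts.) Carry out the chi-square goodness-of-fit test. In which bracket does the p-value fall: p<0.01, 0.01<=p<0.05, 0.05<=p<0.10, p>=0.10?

n = 162; E_i = n·p_i = [20.25, 50.62, 30.38, 40.50, 20.25]
χ² = (21−20.25)²/20.25 + (26−50.62)²/50.62 + (40−30.38)²/30.38 + (36−40.50)²/40.50 + (39−20.25)²/20.25 = 32.9169
df = 4
p-value (upper-tail) = 0.00000
→ bracket: p<0.01

p-value bracket: p<0.01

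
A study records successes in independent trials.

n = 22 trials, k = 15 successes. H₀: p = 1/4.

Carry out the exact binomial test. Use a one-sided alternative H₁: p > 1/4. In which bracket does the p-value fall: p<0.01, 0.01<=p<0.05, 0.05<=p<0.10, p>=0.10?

Exact binomial: n=22, k=15, p₀=1/4=0.2500
P(X≥15) from Σ C(n,i)·p₀^i·(1−p₀)^(n−i)
p-value (one-sided, H₁ greater) = 0.00002
→ bracket: p<0.01

p-value bracket: p<0.01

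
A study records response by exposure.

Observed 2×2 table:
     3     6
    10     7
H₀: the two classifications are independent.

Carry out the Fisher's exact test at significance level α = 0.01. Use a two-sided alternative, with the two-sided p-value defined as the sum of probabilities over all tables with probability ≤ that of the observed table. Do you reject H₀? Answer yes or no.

Margins: r₁=9, r₂=17, c₁=13, c₂=13, n=26
p_obs = C(9,3)·C(17,10)/C(26,13); sum pmf over tables with pmf ≤ p_obs
p-value (two-sided) = 0.41098
At α=0.01: p ≥ α → fail to reject H₀

reject H₀: no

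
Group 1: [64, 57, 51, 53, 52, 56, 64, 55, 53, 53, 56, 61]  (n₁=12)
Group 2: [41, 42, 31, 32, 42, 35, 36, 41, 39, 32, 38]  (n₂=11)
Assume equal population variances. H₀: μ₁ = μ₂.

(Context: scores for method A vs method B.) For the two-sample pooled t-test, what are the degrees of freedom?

degrees of freedom = 21

df = n₁ + n₂ − 2 = 12 + 11 − 2 = 21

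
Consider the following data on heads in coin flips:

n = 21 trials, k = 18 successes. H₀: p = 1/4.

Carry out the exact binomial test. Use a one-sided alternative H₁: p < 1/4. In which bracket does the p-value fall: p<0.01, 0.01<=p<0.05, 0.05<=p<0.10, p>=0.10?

p-value bracket: p>=0.10

Exact binomial: n=21, k=18, p₀=1/4=0.2500
P(X≤18) from Σ C(n,i)·p₀^i·(1−p₀)^(n−i)
p-value (one-sided, H₁ less) = 1.00000
→ bracket: p>=0.10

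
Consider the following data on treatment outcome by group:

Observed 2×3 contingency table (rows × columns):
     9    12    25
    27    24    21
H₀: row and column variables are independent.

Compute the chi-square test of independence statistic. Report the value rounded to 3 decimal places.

test statistic = 8.008

Row totals [46, 72], col totals [36, 36, 46], n=118
χ² = (9−14.03)²/14.03 + (12−14.03)²/14.03 + (25−17.93)²/17.93 + (27−21.97)²/21.97 + (24−21.97)²/21.97 + (21−28.07)²/28.07 = 8.0078
df = 2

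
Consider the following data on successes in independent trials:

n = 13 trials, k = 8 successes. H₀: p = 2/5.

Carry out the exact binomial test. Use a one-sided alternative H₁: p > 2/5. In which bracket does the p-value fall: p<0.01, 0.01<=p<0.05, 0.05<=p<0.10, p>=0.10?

p-value bracket: 0.05<=p<0.10

Exact binomial: n=13, k=8, p₀=2/5=0.4000
P(X≥8) from Σ C(n,i)·p₀^i·(1−p₀)^(n−i)
p-value (one-sided, H₁ greater) = 0.09767
→ bracket: 0.05<=p<0.10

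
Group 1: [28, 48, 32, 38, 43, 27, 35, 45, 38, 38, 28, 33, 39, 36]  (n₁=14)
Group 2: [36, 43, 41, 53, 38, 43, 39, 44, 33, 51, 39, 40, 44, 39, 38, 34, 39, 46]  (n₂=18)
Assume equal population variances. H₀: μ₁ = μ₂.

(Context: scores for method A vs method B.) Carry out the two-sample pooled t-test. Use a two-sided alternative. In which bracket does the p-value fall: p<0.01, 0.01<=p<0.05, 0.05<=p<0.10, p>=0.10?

p-value bracket: 0.01<=p<0.05

x̄₁=36.286, s₁=6.378, n₁=14
x̄₂=41.111, s₂=5.246, n₂=18
s_p² = [13·6.378² + 17·5.246²]/30 = 33.2212
SE = √(s_p²·(1/14+1/18)) = 2.0539
t = (36.286−41.111)/2.0539 = -2.3494
df = 30
p-value (two-sided) = 0.02558
→ bracket: 0.01<=p<0.05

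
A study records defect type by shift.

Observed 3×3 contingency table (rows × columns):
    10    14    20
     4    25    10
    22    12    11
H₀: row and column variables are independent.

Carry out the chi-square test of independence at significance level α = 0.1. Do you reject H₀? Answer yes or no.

reject H₀: yes

Row totals [44, 39, 45], col totals [36, 51, 41], n=128
χ² = (10−12.38)²/12.38 + (14−17.53)²/17.53 + (20−14.09)²/14.09 + (4−10.97)²/10.97 + (25−15.54)²/15.54 + (10−12.49)²/12.49 + (22−12.66)²/12.66 + (12−17.93)²/17.93 + (11−14.41)²/14.41 = 23.9951
df = 4
p-value (upper-tail) = 0.00008
At α=0.1: p < α → reject H₀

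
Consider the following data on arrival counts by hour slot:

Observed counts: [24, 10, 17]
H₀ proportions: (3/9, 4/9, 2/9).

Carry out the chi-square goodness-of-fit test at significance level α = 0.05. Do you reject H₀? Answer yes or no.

n = 51; E_i = n·p_i = [17.00, 22.67, 11.33]
χ² = (24−17.00)²/17.00 + (10−22.67)²/22.67 + (17−11.33)²/11.33 = 12.7941
df = 2
p-value (upper-tail) = 0.00167
At α=0.05: p < α → reject H₀

reject H₀: yes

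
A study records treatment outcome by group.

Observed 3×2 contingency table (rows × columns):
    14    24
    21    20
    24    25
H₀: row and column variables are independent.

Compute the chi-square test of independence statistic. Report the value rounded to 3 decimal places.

test statistic = 1.907

Row totals [38, 41, 49], col totals [59, 69], n=128
χ² = (14−17.52)²/17.52 + (24−20.48)²/20.48 + (21−18.90)²/18.90 + (20−22.10)²/22.10 + (24−22.59)²/22.59 + (25−26.41)²/26.41 = 1.9068
df = 2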